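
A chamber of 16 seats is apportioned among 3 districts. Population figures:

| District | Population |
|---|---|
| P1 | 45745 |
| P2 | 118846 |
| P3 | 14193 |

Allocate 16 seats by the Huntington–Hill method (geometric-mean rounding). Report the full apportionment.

P1: 4, P2: 11, P3: 1

With divisor 10838: modified quotas P1 4.221, P2 10.966, P3 1.310.
Geometric-mean thresholds: P1 √(4·5)=4.472, P2 √(10·11)=10.488, P3 √(1·2)=1.414.
Each quota rounded against its threshold gives P1 4, P2 11, P3 1 (total 16).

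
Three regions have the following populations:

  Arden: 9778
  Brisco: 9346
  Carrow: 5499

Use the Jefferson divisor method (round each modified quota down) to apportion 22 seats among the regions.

Standard divisor 24623/22 ≈ 1119.227; standard quotas: Arden 8.736, Brisco 8.350, Carrow 4.913.
Rounding down gives 8, 8, 4 = 20 seats, so the divisor must be adjusted.
With modified divisor 1060: modified quotas Arden 9.225, Brisco 8.817, Carrow 5.188.
Rounding down: Arden 9, Brisco 8, Carrow 5 (total 22).

Arden 9, Brisco 8, Carrow 5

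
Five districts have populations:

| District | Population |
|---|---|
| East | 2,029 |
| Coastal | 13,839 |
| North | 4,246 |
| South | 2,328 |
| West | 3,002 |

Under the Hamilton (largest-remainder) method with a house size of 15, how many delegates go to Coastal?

Standard divisor: 25444 ÷ 15 ≈ 1696.267.
Standard quotas: East 1.1962, Coastal 8.1585, North 2.5031, South 1.3724, West 1.7698.
Lower quotas: East 1, Coastal 8, North 2, South 1, West 1 (sum 13, leaving 2 seats).
Remainders in descending order: West 0.7698, North 0.5031, South 0.3724, East 0.1962, Coastal 0.1585.
Largest remainders: West, North receive the extra seats.
Coastal receives 8.

8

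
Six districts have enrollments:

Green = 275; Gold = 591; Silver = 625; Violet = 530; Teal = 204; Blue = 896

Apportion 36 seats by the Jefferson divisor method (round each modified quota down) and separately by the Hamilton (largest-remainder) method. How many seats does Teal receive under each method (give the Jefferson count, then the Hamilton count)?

Jefferson: Green 3, Gold 7, Silver 7, Violet 6, Teal 2, Blue 11.
Hamilton: Green 3, Gold 7, Silver 7, Violet 6, Teal 3, Blue 10.
Teal gets 2 under Jefferson and 3 under Hamilton.

2 and 3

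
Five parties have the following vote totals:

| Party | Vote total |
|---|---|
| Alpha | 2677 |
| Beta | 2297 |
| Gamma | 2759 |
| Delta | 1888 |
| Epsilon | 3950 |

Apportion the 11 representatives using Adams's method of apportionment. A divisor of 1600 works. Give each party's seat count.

Alpha 2; Beta 2; Gamma 2; Delta 2; Epsilon 3

With modified divisor 1600: modified quotas Alpha 1.673, Beta 1.436, Gamma 1.724, Delta 1.180, Epsilon 2.469.
Rounding up: Alpha 2, Beta 2, Gamma 2, Delta 2, Epsilon 3 (total 11).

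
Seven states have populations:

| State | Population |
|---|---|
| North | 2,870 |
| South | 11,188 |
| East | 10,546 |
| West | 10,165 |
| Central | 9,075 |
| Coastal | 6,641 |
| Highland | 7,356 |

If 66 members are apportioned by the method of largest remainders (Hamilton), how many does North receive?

Total 57841; standard divisor 57841/66 ≈ 876.379.
Standard quotas: North 3.2748, South 12.7662, East 12.0336, West 11.5989, Central 10.3551, Coastal 7.5778, Highland 8.3936.
Lower quotas: North 3, South 12, East 12, West 11, Central 10, Coastal 7, Highland 8 (sum 63, leaving 3 seats).
Remainders in descending order: South 0.7662, West 0.5989, Coastal 0.5778, Highland 0.3936, Central 0.3551, North 0.2748, East 0.0336.
The surplus seats go to South, West, Coastal.
North receives 3.

3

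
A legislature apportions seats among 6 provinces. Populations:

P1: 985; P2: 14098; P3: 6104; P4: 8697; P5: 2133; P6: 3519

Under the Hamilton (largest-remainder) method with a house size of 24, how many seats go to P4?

6

Standard divisor: 35536 ÷ 24 ≈ 1480.667.
Standard quotas: P1 0.6652, P2 9.5214, P3 4.1225, P4 5.8737, P5 1.4406, P6 2.3766.
Lower quotas: P1 0, P2 9, P3 4, P4 5, P5 1, P6 2 (sum 21, leaving 3 seats).
Remainders in descending order: P4 0.8737, P1 0.6652, P2 0.5214, P5 0.4406, P6 0.3766, P3 0.1225.
Largest remainders: P4, P1, P2 receive the extra seats.
P4 receives 6.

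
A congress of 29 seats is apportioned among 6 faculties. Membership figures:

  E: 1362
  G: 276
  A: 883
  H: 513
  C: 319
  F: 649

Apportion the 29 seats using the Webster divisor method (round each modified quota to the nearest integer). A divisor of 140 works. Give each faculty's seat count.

E: 10; G: 2; A: 6; H: 4; C: 2; F: 5

With modified divisor 140: modified quotas E 9.729, G 1.971, A 6.307, H 3.664, C 2.279, F 4.636.
Rounding to the nearest integer: E 10, G 2, A 6, H 4, C 2, F 5 (total 29).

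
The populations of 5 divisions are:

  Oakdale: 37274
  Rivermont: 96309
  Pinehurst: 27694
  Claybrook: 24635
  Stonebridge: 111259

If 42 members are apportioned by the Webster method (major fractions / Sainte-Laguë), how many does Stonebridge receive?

16

Standard divisor 297171/42 ≈ 7075.5; standard quotas: Oakdale 5.268, Rivermont 13.612, Pinehurst 3.914, Claybrook 3.482, Stonebridge 15.725.
Rounding to the nearest integer gives Oakdale 5, Rivermont 14, Pinehurst 4, Claybrook 3, Stonebridge 16 — total 42, matching the house size, so no adjustment is needed.
Stonebridge receives 16.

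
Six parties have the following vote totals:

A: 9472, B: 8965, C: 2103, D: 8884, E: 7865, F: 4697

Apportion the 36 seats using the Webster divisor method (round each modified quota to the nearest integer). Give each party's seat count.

A 8, B 8, C 2, D 7, E 7, F 4

Standard divisor 41986/36 ≈ 1166.278; standard quotas: A 8.122, B 7.687, C 1.803, D 7.617, E 6.744, F 4.027.
Rounding to the nearest integer gives 8, 8, 2, 8, 7, 4 = 37 seats, so the divisor must be adjusted.
With modified divisor 1190: modified quotas A 7.960, B 7.534, C 1.767, D 7.466, E 6.609, F 3.947.
Rounding to the nearest integer: A 8, B 8, C 2, D 7, E 7, F 4 (total 36).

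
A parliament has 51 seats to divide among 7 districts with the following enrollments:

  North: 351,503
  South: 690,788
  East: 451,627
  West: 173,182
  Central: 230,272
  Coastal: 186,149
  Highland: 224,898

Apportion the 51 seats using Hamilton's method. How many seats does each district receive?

North=8, South=15, East=10, West=4, Central=5, Coastal=4, Highland=5

The standard divisor is 2308419/51 ≈ 45263.118.
Standard quotas: North 7.7658, South 15.2616, East 9.9778, West 3.8261, Central 5.0874, Coastal 4.1126, Highland 4.9687.
Lower quotas: North 7, South 15, East 9, West 3, Central 5, Coastal 4, Highland 4 (sum 47, leaving 4 seats).
Remainders in descending order: East 0.9778, Highland 0.9687, West 0.8261, North 0.7658, South 0.2616, Coastal 0.1126, Central 0.0874.
The surplus seats go to East, Highland, West, North.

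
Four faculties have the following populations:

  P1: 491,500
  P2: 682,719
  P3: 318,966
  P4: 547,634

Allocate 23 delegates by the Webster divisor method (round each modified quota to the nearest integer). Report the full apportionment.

Standard divisor 2040819/23 ≈ 88731.261; standard quotas: P1 5.539, P2 7.694, P3 3.595, P4 6.172.
Rounding to the nearest integer gives 6, 8, 4, 6 = 24 seats, so the divisor must be adjusted.
With modified divisor 90200: modified quotas P1 5.449, P2 7.569, P3 3.536, P4 6.071.
Rounding to the nearest integer: P1 5, P2 8, P3 4, P4 6 (total 23).

P1 5; P2 8; P3 4; P4 6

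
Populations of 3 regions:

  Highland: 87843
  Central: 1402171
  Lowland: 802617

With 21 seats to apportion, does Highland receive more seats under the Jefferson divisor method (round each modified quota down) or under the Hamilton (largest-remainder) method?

Hamilton

Jefferson: Highland 0, Central 13, Lowland 8.
Hamilton: Highland 1, Central 13, Lowland 7.
Highland gets 0 under Jefferson and 1 under Hamilton.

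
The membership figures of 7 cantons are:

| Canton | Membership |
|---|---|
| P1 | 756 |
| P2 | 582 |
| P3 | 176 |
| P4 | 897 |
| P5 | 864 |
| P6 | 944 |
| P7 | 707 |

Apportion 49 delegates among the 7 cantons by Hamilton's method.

P1 7; P2 6; P3 2; P4 9; P5 9; P6 9; P7 7

Standard divisor: 4926 ÷ 49 ≈ 100.531.
Standard quotas: P1 7.520, P2 5.789, P3 1.751, P4 8.923, P5 8.594, P6 9.390, P7 7.033.
Lower quotas: P1 7, P2 5, P3 1, P4 8, P5 8, P6 9, P7 7 (sum 45, leaving 4 seats).
Remainders in descending order: P4 0.923, P2 0.789, P3 0.751, P5 0.594, P1 0.520, P6 0.390, P7 0.033.
The surplus seats go to P4, P2, P3, P5.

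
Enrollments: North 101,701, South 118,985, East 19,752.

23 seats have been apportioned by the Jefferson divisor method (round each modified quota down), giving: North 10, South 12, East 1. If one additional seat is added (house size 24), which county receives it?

East

Priority for the next seat is population ÷ (current seats + 1).
Priorities: North 9245.545, South 9152.692, East 9876.000.
Highest priority: East.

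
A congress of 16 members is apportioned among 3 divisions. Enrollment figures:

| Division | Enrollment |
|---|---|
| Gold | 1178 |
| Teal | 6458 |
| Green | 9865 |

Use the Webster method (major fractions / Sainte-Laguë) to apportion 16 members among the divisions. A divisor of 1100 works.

Gold=1, Teal=6, Green=9

With modified divisor 1100: modified quotas Gold 1.071, Teal 5.871, Green 8.968.
Rounding to the nearest integer: Gold 1, Teal 6, Green 9 (total 16).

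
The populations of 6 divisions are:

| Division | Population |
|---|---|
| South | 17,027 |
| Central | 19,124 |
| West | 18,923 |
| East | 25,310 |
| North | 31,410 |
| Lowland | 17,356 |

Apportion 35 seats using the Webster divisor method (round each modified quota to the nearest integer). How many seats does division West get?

Standard divisor 129150/35 ≈ 3690; standard quotas: South 4.614, Central 5.183, West 5.128, East 6.859, North 8.512, Lowland 4.704.
Rounding to the nearest integer gives 5, 5, 5, 7, 9, 5 = 36 seats, so the divisor must be adjusted.
With modified divisor 3740: modified quotas South 4.553, Central 5.113, West 5.060, East 6.767, North 8.398, Lowland 4.641.
Rounding to the nearest integer: South 5, Central 5, West 5, East 7, North 8, Lowland 5 (total 35).
West receives 5.

5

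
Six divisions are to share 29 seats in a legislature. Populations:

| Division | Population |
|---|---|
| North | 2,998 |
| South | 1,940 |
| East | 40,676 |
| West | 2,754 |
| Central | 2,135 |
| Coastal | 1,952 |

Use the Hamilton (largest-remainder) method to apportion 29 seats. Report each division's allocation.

Total 52455; standard divisor 52455/29 ≈ 1808.793.
Standard quotas: North 1.6575, South 1.0725, East 22.4879, West 1.5226, Central 1.1803, Coastal 1.0792.
Lower quotas: North 1, South 1, East 22, West 1, Central 1, Coastal 1 (sum 27, leaving 2 seats).
Remainders in descending order: North 0.6575, West 0.5226, East 0.4879, Central 0.1803, Coastal 0.0792, South 0.0725.
Largest remainders: North, West receive the extra seats.

North 2, South 1, East 22, West 2, Central 1, Coastal 1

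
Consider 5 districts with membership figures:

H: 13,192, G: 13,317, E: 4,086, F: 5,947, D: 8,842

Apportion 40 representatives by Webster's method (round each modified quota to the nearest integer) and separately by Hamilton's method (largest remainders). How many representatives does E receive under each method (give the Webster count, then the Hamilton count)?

Webster: H 11, G 12, E 4, F 5, D 8.
Hamilton: H 12, G 12, E 3, F 5, D 8.
E gets 4 under Webster and 3 under Hamilton.

4 and 3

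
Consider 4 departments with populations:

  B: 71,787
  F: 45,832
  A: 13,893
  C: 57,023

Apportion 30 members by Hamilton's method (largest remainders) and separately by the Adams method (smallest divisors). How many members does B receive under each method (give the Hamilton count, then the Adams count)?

Hamilton: B 12, F 7, A 2, C 9.
Adams: B 11, F 7, A 3, C 9.
B gets 12 under Hamilton and 11 under Adams.

12 and 11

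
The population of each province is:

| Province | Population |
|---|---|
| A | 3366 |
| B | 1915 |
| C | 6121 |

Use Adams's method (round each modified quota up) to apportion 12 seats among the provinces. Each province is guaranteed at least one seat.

A 4, B 2, C 6

Standard divisor 11402/12 ≈ 950.167; standard quotas: A 3.543, B 2.015, C 6.442.
Rounding up gives 4, 3, 7 = 14 seats, so the divisor must be adjusted.
With modified divisor 1100: modified quotas A 3.060, B 1.741, C 5.565.
Rounding up: A 4, B 2, C 6 (total 12).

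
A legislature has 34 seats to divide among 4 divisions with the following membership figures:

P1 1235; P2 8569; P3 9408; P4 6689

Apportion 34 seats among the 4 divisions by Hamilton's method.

Standard divisor: 25901 ÷ 34 ≈ 761.794.
Standard quotas: P1 1.6212, P2 11.2484, P3 12.3498, P4 8.7806.
Lower quotas: P1 1, P2 11, P3 12, P4 8 (sum 32, leaving 2 seats).
Remainders in descending order: P4 0.7806, P1 0.6212, P3 0.3498, P2 0.2484.
The surplus seats go to P4, P1.

P1 2; P2 11; P3 12; P4 9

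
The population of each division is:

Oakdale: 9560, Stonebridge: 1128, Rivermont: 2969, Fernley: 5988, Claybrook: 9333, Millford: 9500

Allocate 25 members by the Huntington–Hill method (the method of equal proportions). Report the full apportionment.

With divisor 1590: modified quotas Oakdale 6.013, Stonebridge 0.709, Rivermont 1.867, Fernley 3.766, Claybrook 5.870, Millford 5.975.
Geometric-mean thresholds: Oakdale √(6·7)=6.481, Stonebridge (min 1), Rivermont √(1·2)=1.414, Fernley √(3·4)=3.464, Claybrook √(5·6)=5.477, Millford √(5·6)=5.477.
Each quota rounded against its threshold gives Oakdale 6, Stonebridge 1, Rivermont 2, Fernley 4, Claybrook 6, Millford 6 (total 25).

Oakdale: 6, Stonebridge: 1, Rivermont: 2, Fernley: 4, Claybrook: 6, Millford: 6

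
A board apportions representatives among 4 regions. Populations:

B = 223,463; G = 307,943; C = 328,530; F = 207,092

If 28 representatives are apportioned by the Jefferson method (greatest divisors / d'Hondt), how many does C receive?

Standard divisor 1067028/28 ≈ 38108.143; standard quotas: B 5.864, G 8.081, C 8.621, F 5.434.
Rounding down gives 5, 8, 8, 5 = 26 seats, so the divisor must be adjusted.
With modified divisor 35500: modified quotas B 6.295, G 8.674, C 9.254, F 5.834.
Rounding down: B 6, G 8, C 9, F 5 (total 28).
C receives 9.

9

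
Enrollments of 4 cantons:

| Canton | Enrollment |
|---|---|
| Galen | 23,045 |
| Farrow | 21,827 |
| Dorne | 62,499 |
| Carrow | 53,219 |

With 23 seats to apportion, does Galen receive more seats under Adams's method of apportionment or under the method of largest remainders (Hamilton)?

Adams

Adams: Galen 4, Farrow 3, Dorne 9, Carrow 7.
Hamilton: Galen 3, Farrow 3, Dorne 9, Carrow 8.
Galen gets 4 under Adams and 3 under Hamilton.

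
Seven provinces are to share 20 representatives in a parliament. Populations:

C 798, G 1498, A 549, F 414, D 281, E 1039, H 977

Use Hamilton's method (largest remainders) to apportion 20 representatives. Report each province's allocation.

The standard divisor is 5556/20 ≈ 277.8.
Standard quotas: C 2.873, G 5.392, A 1.976, F 1.490, D 1.012, E 3.740, H 3.517.
Lower quotas: C 2, G 5, A 1, F 1, D 1, E 3, H 3 (sum 16, leaving 4 seats).
Remainders in descending order: A 0.976, C 0.873, E 0.740, H 0.517, F 0.490, G 0.392, D 0.012.
Largest remainders: A, C, E, H receive the extra seats.

C: 3, G: 5, A: 2, F: 1, D: 1, E: 4, H: 4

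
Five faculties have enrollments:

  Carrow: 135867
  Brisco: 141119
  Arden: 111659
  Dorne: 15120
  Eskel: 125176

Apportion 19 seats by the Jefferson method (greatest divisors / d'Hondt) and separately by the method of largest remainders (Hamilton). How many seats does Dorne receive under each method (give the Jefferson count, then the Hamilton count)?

0 and 1

Jefferson: Carrow 5, Brisco 5, Arden 4, Dorne 0, Eskel 5.
Hamilton: Carrow 5, Brisco 5, Arden 4, Dorne 1, Eskel 4.
Dorne gets 0 under Jefferson and 1 under Hamilton.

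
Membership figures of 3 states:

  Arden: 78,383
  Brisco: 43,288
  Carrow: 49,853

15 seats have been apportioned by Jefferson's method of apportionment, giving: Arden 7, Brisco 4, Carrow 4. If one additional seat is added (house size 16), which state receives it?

Carrow

Priority for the next seat is population ÷ (current seats + 1).
Priorities: Arden 9797.875, Brisco 8657.600, Carrow 9970.600.
Highest priority: Carrow.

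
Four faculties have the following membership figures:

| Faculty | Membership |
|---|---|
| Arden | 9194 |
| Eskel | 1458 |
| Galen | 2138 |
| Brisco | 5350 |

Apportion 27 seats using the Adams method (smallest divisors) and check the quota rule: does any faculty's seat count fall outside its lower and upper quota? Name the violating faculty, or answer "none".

none

Standard quotas: Arden 13.685, Eskel 2.170, Galen 3.182, Brisco 7.963.
Adams allocation: Arden 13, Eskel 3, Galen 3, Brisco 8.
Every allocation lies between the lower and upper quota.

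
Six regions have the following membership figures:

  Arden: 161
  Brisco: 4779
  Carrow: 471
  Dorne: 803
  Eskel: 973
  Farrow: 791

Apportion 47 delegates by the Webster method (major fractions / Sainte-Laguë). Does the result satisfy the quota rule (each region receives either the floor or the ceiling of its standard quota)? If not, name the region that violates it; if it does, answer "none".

Standard quotas: Arden 0.948, Brisco 28.154, Carrow 2.775, Dorne 4.731, Eskel 5.732, Farrow 4.660.
Webster allocation: Arden 1, Brisco 27, Carrow 3, Dorne 5, Eskel 6, Farrow 5.
Brisco has quota 28.154 (lower 28, upper 29) but receives 27 — outside the quota interval.

Brisco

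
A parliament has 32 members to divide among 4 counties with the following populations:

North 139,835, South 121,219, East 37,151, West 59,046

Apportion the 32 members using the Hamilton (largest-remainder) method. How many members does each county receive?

North 13, South 11, East 3, West 5

Standard divisor: 357251 ÷ 32 ≈ 11164.094.
Standard quotas: North 12.5254, South 10.8579, East 3.3277, West 5.2889.
Lower quotas: North 12, South 10, East 3, West 5 (sum 30, leaving 2 seats).
Remainders in descending order: South 0.8579, North 0.5254, East 0.3277, West 0.2889.
The surplus seats go to South, North.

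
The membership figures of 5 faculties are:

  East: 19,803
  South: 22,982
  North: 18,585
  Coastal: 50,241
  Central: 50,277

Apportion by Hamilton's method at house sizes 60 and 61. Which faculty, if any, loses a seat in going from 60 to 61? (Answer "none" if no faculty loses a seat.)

At 60 seats: East 7, South 8, North 7, Coastal 19, Central 19.
At 61 seats: East 7, South 9, North 7, Coastal 19, Central 19.
No faculty's allocation decreased.

none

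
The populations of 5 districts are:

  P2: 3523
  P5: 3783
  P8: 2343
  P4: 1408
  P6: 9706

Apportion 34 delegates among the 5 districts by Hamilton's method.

P2: 6; P5: 6; P8: 4; P4: 2; P6: 16

Total 20763; standard divisor 20763/34 ≈ 610.676.
Standard quotas: P2 5.7690, P5 6.1948, P8 3.8367, P4 2.3056, P6 15.8938.
Lower quotas: P2 5, P5 6, P8 3, P4 2, P6 15 (sum 31, leaving 3 seats).
Remainders in descending order: P6 0.8938, P8 0.8367, P2 0.7690, P4 0.3056, P5 0.1948.
The surplus seats go to P6, P8, P2.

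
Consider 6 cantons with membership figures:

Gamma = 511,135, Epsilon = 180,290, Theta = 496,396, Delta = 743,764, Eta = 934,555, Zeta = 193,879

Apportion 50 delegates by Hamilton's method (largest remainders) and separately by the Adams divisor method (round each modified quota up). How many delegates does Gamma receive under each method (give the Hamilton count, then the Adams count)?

Hamilton: Gamma 9, Epsilon 3, Theta 8, Delta 12, Eta 15, Zeta 3.
Adams: Gamma 8, Epsilon 3, Theta 8, Delta 12, Eta 15, Zeta 4.
Gamma gets 9 under Hamilton and 8 under Adams.

9 and 8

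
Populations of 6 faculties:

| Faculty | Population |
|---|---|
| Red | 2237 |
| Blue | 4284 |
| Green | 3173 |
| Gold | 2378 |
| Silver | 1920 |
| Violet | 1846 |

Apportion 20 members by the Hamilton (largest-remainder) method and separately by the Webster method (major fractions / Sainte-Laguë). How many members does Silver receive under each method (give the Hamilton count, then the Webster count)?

Hamilton: Red 3, Blue 5, Green 4, Gold 3, Silver 3, Violet 2.
Webster: Red 3, Blue 6, Green 4, Gold 3, Silver 2, Violet 2.
Silver gets 3 under Hamilton and 2 under Webster.

3 and 2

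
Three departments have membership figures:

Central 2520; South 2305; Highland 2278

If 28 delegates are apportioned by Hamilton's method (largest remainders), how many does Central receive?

Standard divisor: 7103 ÷ 28 ≈ 253.679.
Standard quotas: Central 9.934, South 9.086, Highland 8.980.
Lower quotas: Central 9, South 9, Highland 8 (sum 26, leaving 2 seats).
Remainders in descending order: Highland 0.980, Central 0.934, South 0.086.
Largest remainders: Highland, Central receive the extra seats.
Central receives 10.

10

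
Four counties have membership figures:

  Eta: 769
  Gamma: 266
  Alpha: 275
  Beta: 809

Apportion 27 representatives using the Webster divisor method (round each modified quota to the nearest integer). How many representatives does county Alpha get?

4

Standard divisor 2119/27 ≈ 78.481; standard quotas: Eta 9.798, Gamma 3.389, Alpha 3.504, Beta 10.308.
Rounding to the nearest integer gives Eta 10, Gamma 3, Alpha 4, Beta 10 — total 27, matching the house size, so no adjustment is needed.
Alpha receives 4.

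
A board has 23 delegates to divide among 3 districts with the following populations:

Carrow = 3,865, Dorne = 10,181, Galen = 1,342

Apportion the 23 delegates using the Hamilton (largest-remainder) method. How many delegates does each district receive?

Carrow=6, Dorne=15, Galen=2

The standard divisor is 15388/23 ≈ 669.043.
Standard quotas: Carrow 5.7769, Dorne 15.2172, Galen 2.0058.
Lower quotas: Carrow 5, Dorne 15, Galen 2 (sum 22, leaving 1 seat).
Remainders in descending order: Carrow 0.7769, Dorne 0.2172, Galen 0.0058.
Largest remainder: Carrow receives the extra seat.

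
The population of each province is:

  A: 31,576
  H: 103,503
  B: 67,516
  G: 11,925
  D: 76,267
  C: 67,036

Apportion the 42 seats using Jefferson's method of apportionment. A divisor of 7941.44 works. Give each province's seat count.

With modified divisor 7941.44: modified quotas A 3.976, H 13.033, B 8.502, G 1.502, D 9.604, C 8.441.
Rounding down: A 3, H 13, B 8, G 1, D 9, C 8 (total 42).

A: 3, H: 13, B: 8, G: 1, D: 9, C: 8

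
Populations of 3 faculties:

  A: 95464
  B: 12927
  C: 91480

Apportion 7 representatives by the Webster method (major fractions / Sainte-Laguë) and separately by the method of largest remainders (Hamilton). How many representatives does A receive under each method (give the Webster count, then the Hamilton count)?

Webster: A 4, B 0, C 3.
Hamilton: A 3, B 1, C 3.
A gets 4 under Webster and 3 under Hamilton.

4 and 3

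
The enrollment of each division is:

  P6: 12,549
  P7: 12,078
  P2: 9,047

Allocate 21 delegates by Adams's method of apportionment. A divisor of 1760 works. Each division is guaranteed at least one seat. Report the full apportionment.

P6: 8, P7: 7, P2: 6

With modified divisor 1760: modified quotas P6 7.130, P7 6.862, P2 5.140.
Rounding up: P6 8, P7 7, P2 6 (total 21).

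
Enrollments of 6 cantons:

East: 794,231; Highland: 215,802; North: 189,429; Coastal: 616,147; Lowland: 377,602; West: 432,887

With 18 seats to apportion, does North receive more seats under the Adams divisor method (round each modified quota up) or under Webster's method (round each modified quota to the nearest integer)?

Adams

Adams: East 5, Highland 2, North 2, Coastal 4, Lowland 2, West 3.
Webster: East 6, Highland 1, North 1, Coastal 4, Lowland 3, West 3.
North gets 2 under Adams and 1 under Webster.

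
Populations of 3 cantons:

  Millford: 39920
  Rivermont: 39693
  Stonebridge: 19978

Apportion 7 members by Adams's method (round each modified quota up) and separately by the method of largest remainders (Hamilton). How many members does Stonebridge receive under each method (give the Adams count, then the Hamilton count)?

2 and 1

Adams: Millford 3, Rivermont 2, Stonebridge 2.
Hamilton: Millford 3, Rivermont 3, Stonebridge 1.
Stonebridge gets 2 under Adams and 1 under Hamilton.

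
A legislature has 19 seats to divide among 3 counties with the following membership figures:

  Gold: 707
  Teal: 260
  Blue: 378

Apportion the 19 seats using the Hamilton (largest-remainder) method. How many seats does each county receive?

Gold=10; Teal=4; Blue=5

Standard divisor: 1345 ÷ 19 ≈ 70.789.
Standard quotas: Gold 9.987, Teal 3.673, Blue 5.340.
Lower quotas: Gold 9, Teal 3, Blue 5 (sum 17, leaving 2 seats).
Remainders in descending order: Gold 0.987, Teal 0.673, Blue 0.340.
The surplus seats go to Gold, Teal.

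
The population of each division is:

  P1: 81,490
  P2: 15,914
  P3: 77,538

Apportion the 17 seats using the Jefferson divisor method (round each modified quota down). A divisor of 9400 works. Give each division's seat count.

P1: 8; P2: 1; P3: 8

With modified divisor 9400: modified quotas P1 8.669, P2 1.693, P3 8.249.
Rounding down: P1 8, P2 1, P3 8 (total 17).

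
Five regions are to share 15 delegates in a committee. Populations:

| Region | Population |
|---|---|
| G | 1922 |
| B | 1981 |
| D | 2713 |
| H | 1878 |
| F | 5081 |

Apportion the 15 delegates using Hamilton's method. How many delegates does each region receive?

The standard divisor is 13575/15 = 905.
Standard quotas: G 2.1238, B 2.1890, D 2.9978, H 2.0751, F 5.6144.
Lower quotas: G 2, B 2, D 2, H 2, F 5 (sum 13, leaving 2 seats).
Remainders in descending order: D 0.9978, F 0.6144, B 0.1890, G 0.1238, H 0.0751.
The surplus seats go to D, F.

G=2; B=2; D=3; H=2; F=6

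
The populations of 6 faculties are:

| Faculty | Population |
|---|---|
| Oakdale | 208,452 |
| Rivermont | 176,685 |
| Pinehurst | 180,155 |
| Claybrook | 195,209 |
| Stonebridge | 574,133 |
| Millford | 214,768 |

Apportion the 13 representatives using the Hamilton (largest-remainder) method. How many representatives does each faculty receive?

Total 1549402; standard divisor 1549402/13 ≈ 119184.769.
Standard quotas: Oakdale 1.7490, Rivermont 1.4824, Pinehurst 1.5116, Claybrook 1.6379, Stonebridge 4.8172, Millford 1.8020.
Lower quotas: Oakdale 1, Rivermont 1, Pinehurst 1, Claybrook 1, Stonebridge 4, Millford 1 (sum 9, leaving 4 seats).
Remainders in descending order: Stonebridge 0.8172, Millford 0.8020, Oakdale 0.7490, Claybrook 0.6379, Pinehurst 0.5116, Rivermont 0.4824.
Largest remainders: Stonebridge, Millford, Oakdale, Claybrook receive the extra seats.

Oakdale: 2; Rivermont: 1; Pinehurst: 1; Claybrook: 2; Stonebridge: 5; Millford: 2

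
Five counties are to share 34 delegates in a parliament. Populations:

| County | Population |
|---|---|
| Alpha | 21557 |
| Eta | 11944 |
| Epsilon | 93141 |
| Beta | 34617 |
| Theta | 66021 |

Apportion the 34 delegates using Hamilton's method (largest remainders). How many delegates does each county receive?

The standard divisor is 227280/34 ≈ 6684.706.
Standard quotas: Alpha 3.2248, Eta 1.7868, Epsilon 13.9334, Beta 5.1785, Theta 9.8764.
Lower quotas: Alpha 3, Eta 1, Epsilon 13, Beta 5, Theta 9 (sum 31, leaving 3 seats).
Remainders in descending order: Epsilon 0.9334, Theta 0.8764, Eta 0.7868, Alpha 0.2248, Beta 0.1785.
The surplus seats go to Epsilon, Theta, Eta.

Alpha 3, Eta 2, Epsilon 14, Beta 5, Theta 10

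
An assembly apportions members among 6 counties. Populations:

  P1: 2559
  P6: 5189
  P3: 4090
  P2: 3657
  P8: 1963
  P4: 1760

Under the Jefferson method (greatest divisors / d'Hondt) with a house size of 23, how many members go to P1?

3

Standard divisor 19218/23 ≈ 835.565; standard quotas: P1 3.063, P6 6.210, P3 4.895, P2 4.377, P8 2.349, P4 2.106.
Rounding down gives 3, 6, 4, 4, 2, 2 = 21 seats, so the divisor must be adjusted.
With modified divisor 736: modified quotas P1 3.477, P6 7.050, P3 5.557, P2 4.969, P8 2.667, P4 2.391.
Rounding down: P1 3, P6 7, P3 5, P2 4, P8 2, P4 2 (total 23).
P1 receives 3.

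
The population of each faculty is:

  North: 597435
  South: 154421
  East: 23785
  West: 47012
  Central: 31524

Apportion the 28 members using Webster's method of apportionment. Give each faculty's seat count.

Standard divisor 854177/28 ≈ 30506.321; standard quotas: North 19.584, South 5.062, East 0.780, West 1.541, Central 1.033.
Rounding to the nearest integer gives 20, 5, 1, 2, 1 = 29 seats, so the divisor must be adjusted.
With modified divisor 30848.8: modified quotas North 19.367, South 5.006, East 0.771, West 1.524, Central 1.022.
Rounding to the nearest integer: North 19, South 5, East 1, West 2, Central 1 (total 28).

North 19, South 5, East 1, West 2, Central 1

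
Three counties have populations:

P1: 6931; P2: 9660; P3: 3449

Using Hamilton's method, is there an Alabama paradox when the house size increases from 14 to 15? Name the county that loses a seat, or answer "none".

none

At 14 seats: P1 5, P2 7, P3 2.
At 15 seats: P1 5, P2 7, P3 3.
No county's allocation decreased.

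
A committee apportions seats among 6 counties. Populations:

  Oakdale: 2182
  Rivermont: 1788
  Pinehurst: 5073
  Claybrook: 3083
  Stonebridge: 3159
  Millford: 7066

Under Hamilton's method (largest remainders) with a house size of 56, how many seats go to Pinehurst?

The standard divisor is 22351/56 ≈ 399.125.
Standard quotas: Oakdale 5.4670, Rivermont 4.4798, Pinehurst 12.7103, Claybrook 7.7244, Stonebridge 7.9148, Millford 17.7037.
Lower quotas: Oakdale 5, Rivermont 4, Pinehurst 12, Claybrook 7, Stonebridge 7, Millford 17 (sum 52, leaving 4 seats).
Remainders in descending order: Stonebridge 0.9148, Claybrook 0.7244, Pinehurst 0.7103, Millford 0.7037, Rivermont 0.4798, Oakdale 0.4670.
Largest remainders: Stonebridge, Claybrook, Pinehurst, Millford receive the extra seats.
Pinehurst receives 13.

13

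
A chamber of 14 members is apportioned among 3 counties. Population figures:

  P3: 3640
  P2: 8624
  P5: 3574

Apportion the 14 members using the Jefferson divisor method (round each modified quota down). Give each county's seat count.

Standard divisor 15838/14 ≈ 1131.286; standard quotas: P3 3.218, P2 7.623, P5 3.159.
Rounding down gives 3, 7, 3 = 13 seats, so the divisor must be adjusted.
With modified divisor 1000: modified quotas P3 3.640, P2 8.624, P5 3.574.
Rounding down: P3 3, P2 8, P5 3 (total 14).

P3: 3, P2: 8, P5: 3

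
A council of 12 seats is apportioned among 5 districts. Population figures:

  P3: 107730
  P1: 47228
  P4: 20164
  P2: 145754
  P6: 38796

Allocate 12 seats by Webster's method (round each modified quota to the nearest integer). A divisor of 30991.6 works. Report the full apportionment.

P3 3, P1 2, P4 1, P2 5, P6 1

With modified divisor 30991.6: modified quotas P3 3.476, P1 1.524, P4 0.651, P2 4.703, P6 1.252.
Rounding to the nearest integer: P3 3, P1 2, P4 1, P2 5, P6 1 (total 12).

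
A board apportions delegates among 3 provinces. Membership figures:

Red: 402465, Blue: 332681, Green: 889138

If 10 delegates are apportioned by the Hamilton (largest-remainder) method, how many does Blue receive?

Total 1624284; standard divisor 1624284/10 ≈ 162428.4.
Standard quotas: Red 2.4778, Blue 2.0482, Green 5.4740.
Lower quotas: Red 2, Blue 2, Green 5 (sum 9, leaving 1 seat).
Remainders in descending order: Red 0.4778, Green 0.4740, Blue 0.0482.
Largest remainder: Red receives the extra seat.
Blue receives 2.

2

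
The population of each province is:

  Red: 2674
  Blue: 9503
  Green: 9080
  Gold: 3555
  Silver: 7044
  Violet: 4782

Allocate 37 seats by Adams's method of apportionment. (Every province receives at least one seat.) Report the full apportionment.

Standard divisor 36638/37 ≈ 990.216; standard quotas: Red 2.700, Blue 9.597, Green 9.170, Gold 3.590, Silver 7.114, Violet 4.829.
Rounding up gives 3, 10, 10, 4, 8, 5 = 40 seats, so the divisor must be adjusted.
With modified divisor 1100: modified quotas Red 2.431, Blue 8.639, Green 8.255, Gold 3.232, Silver 6.404, Violet 4.347.
Rounding up: Red 3, Blue 9, Green 9, Gold 4, Silver 7, Violet 5 (total 37).

Red 3, Blue 9, Green 9, Gold 4, Silver 7, Violet 5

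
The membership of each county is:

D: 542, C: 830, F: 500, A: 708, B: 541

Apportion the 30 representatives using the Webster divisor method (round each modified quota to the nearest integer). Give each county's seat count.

Standard divisor 3121/30 ≈ 104.033; standard quotas: D 5.210, C 7.978, F 4.806, A 6.806, B 5.200.
Rounding to the nearest integer gives D 5, C 8, F 5, A 7, B 5 — total 30, matching the house size, so no adjustment is needed.

D 5, C 8, F 5, A 7, B 5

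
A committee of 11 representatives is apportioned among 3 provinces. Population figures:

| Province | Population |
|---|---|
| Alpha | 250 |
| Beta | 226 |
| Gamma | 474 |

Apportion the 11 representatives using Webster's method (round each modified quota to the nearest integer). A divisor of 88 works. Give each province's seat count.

With modified divisor 88: modified quotas Alpha 2.841, Beta 2.568, Gamma 5.386.
Rounding to the nearest integer: Alpha 3, Beta 3, Gamma 5 (total 11).

Alpha 3; Beta 3; Gamma 5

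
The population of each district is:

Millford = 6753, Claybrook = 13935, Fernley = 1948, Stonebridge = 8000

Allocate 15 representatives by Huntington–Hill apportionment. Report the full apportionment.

Millford 3; Claybrook 7; Fernley 1; Stonebridge 4

With divisor 2050: modified quotas Millford 3.294, Claybrook 6.798, Fernley 0.950, Stonebridge 3.902.
Geometric-mean thresholds: Millford √(3·4)=3.464, Claybrook √(6·7)=6.481, Fernley (min 1), Stonebridge √(3·4)=3.464.
Each quota rounded against its threshold gives Millford 3, Claybrook 7, Fernley 1, Stonebridge 4 (total 15).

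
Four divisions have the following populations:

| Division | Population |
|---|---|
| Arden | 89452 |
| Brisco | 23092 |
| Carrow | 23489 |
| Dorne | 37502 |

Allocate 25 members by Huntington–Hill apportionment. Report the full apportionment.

Arden=13, Brisco=3, Carrow=3, Dorne=6

With divisor 6814: modified quotas Arden 13.128, Brisco 3.389, Carrow 3.447, Dorne 5.504.
Geometric-mean thresholds: Arden √(13·14)=13.491, Brisco √(3·4)=3.464, Carrow √(3·4)=3.464, Dorne √(5·6)=5.477.
Each quota rounded against its threshold gives Arden 13, Brisco 3, Carrow 3, Dorne 6 (total 25).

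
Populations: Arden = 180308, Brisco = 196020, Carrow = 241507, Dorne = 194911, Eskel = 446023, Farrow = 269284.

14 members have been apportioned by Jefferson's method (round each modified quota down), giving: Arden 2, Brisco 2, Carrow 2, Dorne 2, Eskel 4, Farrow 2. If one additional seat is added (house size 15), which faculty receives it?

Priority for the next seat is population ÷ (current seats + 1).
Priorities: Arden 60102.667, Brisco 65340.000, Carrow 80502.333, Dorne 64970.333, Eskel 89204.600, Farrow 89761.333.
Highest priority: Farrow.

Farrow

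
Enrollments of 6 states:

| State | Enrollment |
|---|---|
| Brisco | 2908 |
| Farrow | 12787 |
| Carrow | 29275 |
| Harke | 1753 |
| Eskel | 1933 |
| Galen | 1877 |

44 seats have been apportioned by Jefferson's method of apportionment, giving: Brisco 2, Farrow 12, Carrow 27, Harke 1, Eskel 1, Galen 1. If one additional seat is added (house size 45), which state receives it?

Carrow

Priority for the next seat is population ÷ (current seats + 1).
Priorities: Brisco 969.333, Farrow 983.615, Carrow 1045.536, Harke 876.500, Eskel 966.500, Galen 938.500.
Highest priority: Carrow.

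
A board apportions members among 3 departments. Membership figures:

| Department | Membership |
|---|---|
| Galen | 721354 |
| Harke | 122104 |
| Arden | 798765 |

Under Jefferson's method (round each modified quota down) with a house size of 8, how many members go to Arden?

Standard divisor 1642223/8 ≈ 205277.875; standard quotas: Galen 3.514, Harke 0.595, Arden 3.891.
Rounding down gives 3, 0, 3 = 6 seats, so the divisor must be adjusted.
With modified divisor 170000: modified quotas Galen 4.243, Harke 0.718, Arden 4.699.
Rounding down: Galen 4, Harke 0, Arden 4 (total 8).
Arden receives 4.

4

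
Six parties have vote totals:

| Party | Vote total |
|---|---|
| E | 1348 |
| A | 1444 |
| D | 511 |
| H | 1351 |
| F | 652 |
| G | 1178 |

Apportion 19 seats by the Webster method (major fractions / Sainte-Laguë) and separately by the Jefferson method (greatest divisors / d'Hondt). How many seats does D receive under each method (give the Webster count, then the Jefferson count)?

Webster: E 4, A 4, D 2, H 4, F 2, G 3.
Jefferson: E 4, A 4, D 1, H 4, F 2, G 4.
D gets 2 under Webster and 1 under Jefferson.

2 and 1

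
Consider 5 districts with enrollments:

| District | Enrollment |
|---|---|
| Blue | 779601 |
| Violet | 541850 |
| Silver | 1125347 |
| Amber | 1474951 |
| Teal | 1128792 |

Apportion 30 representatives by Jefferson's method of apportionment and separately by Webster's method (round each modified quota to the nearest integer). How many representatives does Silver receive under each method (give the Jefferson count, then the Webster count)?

Jefferson: Blue 4, Violet 3, Silver 7, Amber 9, Teal 7.
Webster: Blue 5, Violet 3, Silver 6, Amber 9, Teal 7.
Silver gets 7 under Jefferson and 6 under Webster.

7 and 6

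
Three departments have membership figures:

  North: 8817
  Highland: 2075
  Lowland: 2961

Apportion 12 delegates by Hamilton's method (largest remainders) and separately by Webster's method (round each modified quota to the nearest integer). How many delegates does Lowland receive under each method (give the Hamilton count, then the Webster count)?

Hamilton: North 8, Highland 2, Lowland 2.
Webster: North 7, Highland 2, Lowland 3.
Lowland gets 2 under Hamilton and 3 under Webster.

2 and 3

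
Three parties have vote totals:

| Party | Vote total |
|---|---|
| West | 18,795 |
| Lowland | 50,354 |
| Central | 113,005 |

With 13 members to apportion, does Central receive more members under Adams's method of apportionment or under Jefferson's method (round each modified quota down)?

Adams: West 2, Lowland 4, Central 7.
Jefferson: West 1, Lowland 4, Central 8.
Central gets 7 under Adams and 8 under Jefferson.

Jefferson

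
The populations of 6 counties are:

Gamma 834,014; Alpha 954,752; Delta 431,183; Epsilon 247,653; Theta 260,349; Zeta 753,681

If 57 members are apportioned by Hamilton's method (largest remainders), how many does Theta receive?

4

Total 3481632; standard divisor 3481632/57 ≈ 61081.263.
Standard quotas: Gamma 13.6542, Alpha 15.6308, Delta 7.0592, Epsilon 4.0545, Theta 4.2623, Zeta 12.3390.
Lower quotas: Gamma 13, Alpha 15, Delta 7, Epsilon 4, Theta 4, Zeta 12 (sum 55, leaving 2 seats).
Remainders in descending order: Gamma 0.6542, Alpha 0.6308, Zeta 0.3390, Theta 0.2623, Delta 0.0592, Epsilon 0.0545.
The surplus seats go to Gamma, Alpha.
Theta receives 4.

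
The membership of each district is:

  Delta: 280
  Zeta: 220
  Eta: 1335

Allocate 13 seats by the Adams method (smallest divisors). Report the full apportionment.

Standard divisor 1835/13 ≈ 141.154; standard quotas: Delta 1.984, Zeta 1.559, Eta 9.458.
Rounding up gives 2, 2, 10 = 14 seats, so the divisor must be adjusted.
With modified divisor 160: modified quotas Delta 1.750, Zeta 1.375, Eta 8.344.
Rounding up: Delta 2, Zeta 2, Eta 9 (total 13).

Delta=2, Zeta=2, Eta=9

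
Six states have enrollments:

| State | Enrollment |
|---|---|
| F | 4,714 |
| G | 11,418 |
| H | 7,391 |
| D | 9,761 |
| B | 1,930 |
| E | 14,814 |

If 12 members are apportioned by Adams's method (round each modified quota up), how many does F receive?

Standard divisor 50028/12 ≈ 4169; standard quotas: F 1.131, G 2.739, H 1.773, D 2.341, B 0.463, E 3.553.
Rounding up gives 2, 3, 2, 3, 1, 4 = 15 seats, so the divisor must be adjusted.
With modified divisor 5300: modified quotas F 0.889, G 2.154, H 1.395, D 1.842, B 0.364, E 2.795.
Rounding up: F 1, G 3, H 2, D 2, B 1, E 3 (total 12).
F receives 1.

1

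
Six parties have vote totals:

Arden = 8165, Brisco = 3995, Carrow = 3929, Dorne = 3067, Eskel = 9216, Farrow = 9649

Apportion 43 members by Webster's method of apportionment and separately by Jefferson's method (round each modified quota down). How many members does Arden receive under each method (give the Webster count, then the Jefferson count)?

Webster: Arden 9, Brisco 5, Carrow 4, Dorne 3, Eskel 11, Farrow 11.
Jefferson: Arden 10, Brisco 4, Carrow 4, Dorne 3, Eskel 11, Farrow 11.
Arden gets 9 under Webster and 10 under Jefferson.

9 and 10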